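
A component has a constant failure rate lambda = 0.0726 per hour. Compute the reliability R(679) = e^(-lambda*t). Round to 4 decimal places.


lambda = 0.0726
t = 679
lambda * t = 49.2954
R(t) = e^(-49.2954)
R(t) = 0.0

0.0


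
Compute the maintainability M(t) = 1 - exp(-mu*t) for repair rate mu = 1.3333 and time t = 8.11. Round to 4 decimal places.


mu = 1.3333, t = 8.11
mu * t = 1.3333 * 8.11 = 10.8131
exp(-10.8131) = 0.0
M(t) = 1 - 0.0
M(t) = 1.0

1.0


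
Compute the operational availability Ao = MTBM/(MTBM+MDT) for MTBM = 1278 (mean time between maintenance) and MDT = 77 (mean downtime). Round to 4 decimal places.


MTBM = 1278
MDT = 77
MTBM + MDT = 1355
Ao = 1278 / 1355
Ao = 0.9432

0.9432


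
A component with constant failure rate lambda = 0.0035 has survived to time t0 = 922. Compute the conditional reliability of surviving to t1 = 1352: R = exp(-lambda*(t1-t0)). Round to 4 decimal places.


lambda = 0.0035
t0 = 922, t1 = 1352
t1 - t0 = 430
lambda * (t1-t0) = 0.0035 * 430 = 1.505
R = exp(-1.505)
R = 0.222

0.222


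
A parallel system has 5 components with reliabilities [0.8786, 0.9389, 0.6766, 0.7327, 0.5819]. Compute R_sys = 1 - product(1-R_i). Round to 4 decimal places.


Components: [0.8786, 0.9389, 0.6766, 0.7327, 0.5819]
(1 - 0.8786) = 0.1214, running product = 0.1214
(1 - 0.9389) = 0.0611, running product = 0.0074
(1 - 0.6766) = 0.3234, running product = 0.0024
(1 - 0.7327) = 0.2673, running product = 0.0006
(1 - 0.5819) = 0.4181, running product = 0.0003
Product of (1-R_i) = 0.0003
R_sys = 1 - 0.0003 = 0.9997

0.9997


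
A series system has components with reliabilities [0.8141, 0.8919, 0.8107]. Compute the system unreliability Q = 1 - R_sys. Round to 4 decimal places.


Components: [0.8141, 0.8919, 0.8107]
After component 1: product = 0.8141
After component 2: product = 0.7261
After component 3: product = 0.5886
R_sys = 0.5886
Q = 1 - 0.5886 = 0.4114

0.4114


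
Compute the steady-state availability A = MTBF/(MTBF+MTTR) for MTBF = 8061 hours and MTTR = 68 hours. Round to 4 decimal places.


MTBF = 8061
MTTR = 68
MTBF + MTTR = 8129
A = 8061 / 8129
A = 0.9916

0.9916


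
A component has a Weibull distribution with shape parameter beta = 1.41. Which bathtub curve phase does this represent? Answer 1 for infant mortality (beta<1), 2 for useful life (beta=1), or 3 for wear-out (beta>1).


beta = 1.41
Compare beta to 1:
beta < 1 => infant mortality (phase 1)
beta = 1 => useful life (phase 2)
beta > 1 => wear-out (phase 3)
Since beta = 1.41, this is wear-out (increasing failure rate)
Phase = 3

3


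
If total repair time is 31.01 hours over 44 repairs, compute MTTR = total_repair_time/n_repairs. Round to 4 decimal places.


total_repair_time = 31.01
n_repairs = 44
MTTR = 31.01 / 44
MTTR = 0.7048

0.7048


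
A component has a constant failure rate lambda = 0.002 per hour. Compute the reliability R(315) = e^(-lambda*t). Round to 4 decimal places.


lambda = 0.002
t = 315
lambda * t = 0.63
R(t) = e^(-0.63)
R(t) = 0.5326

0.5326


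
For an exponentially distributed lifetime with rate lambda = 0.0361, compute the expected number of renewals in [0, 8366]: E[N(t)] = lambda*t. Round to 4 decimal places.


lambda = 0.0361
t = 8366
E[N(t)] = lambda * t
E[N(t)] = 0.0361 * 8366
E[N(t)] = 302.0126

302.0126


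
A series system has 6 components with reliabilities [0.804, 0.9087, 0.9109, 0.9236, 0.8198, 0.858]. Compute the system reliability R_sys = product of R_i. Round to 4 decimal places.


Components: [0.804, 0.9087, 0.9109, 0.9236, 0.8198, 0.858]
After component 1 (R=0.804): product = 0.804
After component 2 (R=0.9087): product = 0.7306
After component 3 (R=0.9109): product = 0.6655
After component 4 (R=0.9236): product = 0.6147
After component 5 (R=0.8198): product = 0.5039
After component 6 (R=0.858): product = 0.4323
R_sys = 0.4323

0.4323


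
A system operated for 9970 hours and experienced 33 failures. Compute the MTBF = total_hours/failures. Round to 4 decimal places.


total_hours = 9970
failures = 33
MTBF = 9970 / 33
MTBF = 302.1212

302.1212


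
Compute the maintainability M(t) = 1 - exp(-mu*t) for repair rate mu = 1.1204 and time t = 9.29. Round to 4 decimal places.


mu = 1.1204, t = 9.29
mu * t = 1.1204 * 9.29 = 10.4085
exp(-10.4085) = 0.0
M(t) = 1 - 0.0
M(t) = 1.0

1.0


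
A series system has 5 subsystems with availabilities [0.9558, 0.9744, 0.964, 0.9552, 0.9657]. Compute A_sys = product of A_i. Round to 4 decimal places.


Subsystems: [0.9558, 0.9744, 0.964, 0.9552, 0.9657]
After subsystem 1 (A=0.9558): product = 0.9558
After subsystem 2 (A=0.9744): product = 0.9313
After subsystem 3 (A=0.964): product = 0.8978
After subsystem 4 (A=0.9552): product = 0.8576
After subsystem 5 (A=0.9657): product = 0.8282
A_sys = 0.8282

0.8282


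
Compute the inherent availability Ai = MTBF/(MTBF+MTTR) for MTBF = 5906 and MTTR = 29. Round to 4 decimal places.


MTBF = 5906
MTTR = 29
MTBF + MTTR = 5935
Ai = 5906 / 5935
Ai = 0.9951

0.9951


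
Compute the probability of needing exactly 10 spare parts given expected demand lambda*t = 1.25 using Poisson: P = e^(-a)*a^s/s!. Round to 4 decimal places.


a = 1.25, s = 10
e^(-a) = e^(-1.25) = 0.2865
a^s = 1.25^10 = 9.3132
s! = 3628800
P = 0.2865 * 9.3132 / 3628800
P = 0.0

0.0


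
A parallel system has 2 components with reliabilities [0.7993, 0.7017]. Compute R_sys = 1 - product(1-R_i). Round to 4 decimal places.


Components: [0.7993, 0.7017]
(1 - 0.7993) = 0.2007, running product = 0.2007
(1 - 0.7017) = 0.2983, running product = 0.0599
Product of (1-R_i) = 0.0599
R_sys = 1 - 0.0599 = 0.9401

0.9401


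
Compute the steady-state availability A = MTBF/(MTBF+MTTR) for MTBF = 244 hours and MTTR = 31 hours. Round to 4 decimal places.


MTBF = 244
MTTR = 31
MTBF + MTTR = 275
A = 244 / 275
A = 0.8873

0.8873


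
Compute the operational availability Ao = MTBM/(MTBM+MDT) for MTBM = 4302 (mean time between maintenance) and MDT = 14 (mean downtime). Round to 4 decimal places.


MTBM = 4302
MDT = 14
MTBM + MDT = 4316
Ao = 4302 / 4316
Ao = 0.9968

0.9968


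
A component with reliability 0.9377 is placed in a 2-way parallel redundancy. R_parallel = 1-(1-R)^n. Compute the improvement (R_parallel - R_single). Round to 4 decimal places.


R_single = 0.9377, n = 2
1 - R_single = 0.0623
(1 - R_single)^n = 0.0623^2 = 0.0039
R_parallel = 1 - 0.0039 = 0.9961
Improvement = 0.9961 - 0.9377
Improvement = 0.0584

0.0584


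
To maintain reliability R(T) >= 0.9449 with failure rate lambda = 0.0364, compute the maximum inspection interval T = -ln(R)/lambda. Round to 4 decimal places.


R_target = 0.9449
lambda = 0.0364
-ln(0.9449) = 0.0567
T = 0.0567 / 0.0364
T = 1.557

1.557


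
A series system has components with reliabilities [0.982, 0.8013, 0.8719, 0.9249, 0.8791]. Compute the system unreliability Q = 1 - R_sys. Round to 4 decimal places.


Components: [0.982, 0.8013, 0.8719, 0.9249, 0.8791]
After component 1: product = 0.982
After component 2: product = 0.7869
After component 3: product = 0.6861
After component 4: product = 0.6346
After component 5: product = 0.5578
R_sys = 0.5578
Q = 1 - 0.5578 = 0.4422

0.4422


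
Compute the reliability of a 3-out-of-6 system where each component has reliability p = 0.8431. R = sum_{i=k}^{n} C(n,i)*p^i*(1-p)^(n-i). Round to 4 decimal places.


k = 3, n = 6, p = 0.8431
i=3: C(6,3)=20 * 0.8431^3 * 0.1569^3 = 0.0463
i=4: C(6,4)=15 * 0.8431^4 * 0.1569^2 = 0.1866
i=5: C(6,5)=6 * 0.8431^5 * 0.1569^1 = 0.401
i=6: C(6,6)=1 * 0.8431^6 * 0.1569^0 = 0.3591
R = sum of terms = 0.993

0.993


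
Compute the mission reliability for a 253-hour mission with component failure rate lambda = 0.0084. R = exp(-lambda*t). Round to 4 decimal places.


lambda = 0.0084
mission_time = 253
lambda * t = 0.0084 * 253 = 2.1252
R = exp(-2.1252)
R = 0.1194

0.1194


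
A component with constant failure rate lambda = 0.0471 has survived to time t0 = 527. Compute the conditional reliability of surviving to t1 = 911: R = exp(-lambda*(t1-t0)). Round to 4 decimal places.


lambda = 0.0471
t0 = 527, t1 = 911
t1 - t0 = 384
lambda * (t1-t0) = 0.0471 * 384 = 18.0864
R = exp(-18.0864)
R = 0.0

0.0


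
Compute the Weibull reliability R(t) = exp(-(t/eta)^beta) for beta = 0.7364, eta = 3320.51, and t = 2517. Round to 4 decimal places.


beta = 0.7364, eta = 3320.51, t = 2517
t/eta = 2517 / 3320.51 = 0.758
(t/eta)^beta = 0.758^0.7364 = 0.8154
R(t) = exp(-0.8154)
R(t) = 0.4424

0.4424


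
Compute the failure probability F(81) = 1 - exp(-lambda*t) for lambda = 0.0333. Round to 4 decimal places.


lambda = 0.0333, t = 81
lambda * t = 2.6973
exp(-2.6973) = 0.0674
F(t) = 1 - 0.0674
F(t) = 0.9326

0.9326


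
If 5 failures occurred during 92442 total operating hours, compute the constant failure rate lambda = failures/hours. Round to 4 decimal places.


failures = 5
total_hours = 92442
lambda = 5 / 92442
lambda = 0.0001

0.0001


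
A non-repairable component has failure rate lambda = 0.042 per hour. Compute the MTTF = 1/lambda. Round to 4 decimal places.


lambda = 0.042
MTTF = 1 / 0.042
MTTF = 23.8095

23.8095


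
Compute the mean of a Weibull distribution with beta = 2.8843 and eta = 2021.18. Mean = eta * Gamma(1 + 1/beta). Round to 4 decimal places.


beta = 2.8843, eta = 2021.18
1/beta = 0.3467
1 + 1/beta = 1.3467
Gamma(1.3467) = 0.8915
Mean = 2021.18 * 0.8915
Mean = 1801.8644

1801.8644


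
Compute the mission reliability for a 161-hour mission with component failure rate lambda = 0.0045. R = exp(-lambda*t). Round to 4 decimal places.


lambda = 0.0045
mission_time = 161
lambda * t = 0.0045 * 161 = 0.7245
R = exp(-0.7245)
R = 0.4846

0.4846


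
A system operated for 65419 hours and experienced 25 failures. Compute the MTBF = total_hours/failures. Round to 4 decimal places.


total_hours = 65419
failures = 25
MTBF = 65419 / 25
MTBF = 2616.76

2616.76


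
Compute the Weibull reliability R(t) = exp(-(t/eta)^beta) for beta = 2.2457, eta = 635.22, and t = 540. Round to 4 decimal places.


beta = 2.2457, eta = 635.22, t = 540
t/eta = 540 / 635.22 = 0.8501
(t/eta)^beta = 0.8501^2.2457 = 0.6944
R(t) = exp(-0.6944)
R(t) = 0.4994

0.4994


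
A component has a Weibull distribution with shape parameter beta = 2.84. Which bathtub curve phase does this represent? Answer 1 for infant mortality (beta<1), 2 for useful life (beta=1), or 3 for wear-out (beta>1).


beta = 2.84
Compare beta to 1:
beta < 1 => infant mortality (phase 1)
beta = 1 => useful life (phase 2)
beta > 1 => wear-out (phase 3)
Since beta = 2.84, this is wear-out (increasing failure rate)
Phase = 3

3


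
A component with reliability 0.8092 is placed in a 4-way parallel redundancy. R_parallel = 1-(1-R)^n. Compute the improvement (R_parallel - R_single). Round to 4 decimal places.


R_single = 0.8092, n = 4
1 - R_single = 0.1908
(1 - R_single)^n = 0.1908^4 = 0.0013
R_parallel = 1 - 0.0013 = 0.9987
Improvement = 0.9987 - 0.8092
Improvement = 0.1895

0.1895


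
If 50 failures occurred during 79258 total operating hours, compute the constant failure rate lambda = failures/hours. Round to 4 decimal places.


failures = 50
total_hours = 79258
lambda = 50 / 79258
lambda = 0.0006

0.0006


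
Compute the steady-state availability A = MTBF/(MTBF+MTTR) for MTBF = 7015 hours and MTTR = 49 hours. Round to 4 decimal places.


MTBF = 7015
MTTR = 49
MTBF + MTTR = 7064
A = 7015 / 7064
A = 0.9931

0.9931


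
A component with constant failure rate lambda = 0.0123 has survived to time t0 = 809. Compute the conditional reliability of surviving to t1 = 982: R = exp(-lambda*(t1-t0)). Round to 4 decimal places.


lambda = 0.0123
t0 = 809, t1 = 982
t1 - t0 = 173
lambda * (t1-t0) = 0.0123 * 173 = 2.1279
R = exp(-2.1279)
R = 0.1191

0.1191


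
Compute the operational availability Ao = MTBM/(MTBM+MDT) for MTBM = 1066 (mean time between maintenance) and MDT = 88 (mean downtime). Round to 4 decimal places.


MTBM = 1066
MDT = 88
MTBM + MDT = 1154
Ao = 1066 / 1154
Ao = 0.9237

0.9237


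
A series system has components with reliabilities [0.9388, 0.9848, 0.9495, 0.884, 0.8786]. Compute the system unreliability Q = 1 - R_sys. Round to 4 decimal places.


Components: [0.9388, 0.9848, 0.9495, 0.884, 0.8786]
After component 1: product = 0.9388
After component 2: product = 0.9245
After component 3: product = 0.8778
After component 4: product = 0.776
After component 5: product = 0.6818
R_sys = 0.6818
Q = 1 - 0.6818 = 0.3182

0.3182


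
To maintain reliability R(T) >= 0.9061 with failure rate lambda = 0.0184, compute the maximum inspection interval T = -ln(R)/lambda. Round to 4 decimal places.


R_target = 0.9061
lambda = 0.0184
-ln(0.9061) = 0.0986
T = 0.0986 / 0.0184
T = 5.359

5.359


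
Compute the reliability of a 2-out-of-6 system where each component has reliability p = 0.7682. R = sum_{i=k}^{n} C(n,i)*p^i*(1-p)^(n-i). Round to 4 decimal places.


k = 2, n = 6, p = 0.7682
i=2: C(6,2)=15 * 0.7682^2 * 0.2318^4 = 0.0256
i=3: C(6,3)=20 * 0.7682^3 * 0.2318^3 = 0.1129
i=4: C(6,4)=15 * 0.7682^4 * 0.2318^2 = 0.2807
i=5: C(6,5)=6 * 0.7682^5 * 0.2318^1 = 0.3721
i=6: C(6,6)=1 * 0.7682^6 * 0.2318^0 = 0.2055
R = sum of terms = 0.9968

0.9968


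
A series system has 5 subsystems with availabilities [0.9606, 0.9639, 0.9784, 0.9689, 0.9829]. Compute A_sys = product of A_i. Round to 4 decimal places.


Subsystems: [0.9606, 0.9639, 0.9784, 0.9689, 0.9829]
After subsystem 1 (A=0.9606): product = 0.9606
After subsystem 2 (A=0.9639): product = 0.9259
After subsystem 3 (A=0.9784): product = 0.9059
After subsystem 4 (A=0.9689): product = 0.8777
After subsystem 5 (A=0.9829): product = 0.8627
A_sys = 0.8627

0.8627


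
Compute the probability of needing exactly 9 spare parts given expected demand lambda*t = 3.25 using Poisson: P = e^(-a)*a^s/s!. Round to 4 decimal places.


a = 3.25, s = 9
e^(-a) = e^(-3.25) = 0.0388
a^s = 3.25^9 = 40452.9548
s! = 362880
P = 0.0388 * 40452.9548 / 362880
P = 0.0043

0.0043


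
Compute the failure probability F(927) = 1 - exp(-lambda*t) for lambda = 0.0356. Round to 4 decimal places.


lambda = 0.0356, t = 927
lambda * t = 33.0012
exp(-33.0012) = 0.0
F(t) = 1 - 0.0
F(t) = 1.0

1.0


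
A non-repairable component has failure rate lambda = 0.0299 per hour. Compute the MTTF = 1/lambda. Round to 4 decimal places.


lambda = 0.0299
MTTF = 1 / 0.0299
MTTF = 33.4448

33.4448


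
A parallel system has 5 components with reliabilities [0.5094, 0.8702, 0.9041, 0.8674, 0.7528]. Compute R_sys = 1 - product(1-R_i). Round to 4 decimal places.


Components: [0.5094, 0.8702, 0.9041, 0.8674, 0.7528]
(1 - 0.5094) = 0.4906, running product = 0.4906
(1 - 0.8702) = 0.1298, running product = 0.0637
(1 - 0.9041) = 0.0959, running product = 0.0061
(1 - 0.8674) = 0.1326, running product = 0.0008
(1 - 0.7528) = 0.2472, running product = 0.0002
Product of (1-R_i) = 0.0002
R_sys = 1 - 0.0002 = 0.9998

0.9998


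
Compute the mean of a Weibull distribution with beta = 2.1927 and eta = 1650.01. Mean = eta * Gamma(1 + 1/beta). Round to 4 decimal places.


beta = 2.1927, eta = 1650.01
1/beta = 0.4561
1 + 1/beta = 1.4561
Gamma(1.4561) = 0.8856
Mean = 1650.01 * 0.8856
Mean = 1461.2761

1461.2761


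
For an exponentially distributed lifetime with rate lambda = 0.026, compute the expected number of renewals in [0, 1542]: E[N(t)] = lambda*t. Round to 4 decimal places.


lambda = 0.026
t = 1542
E[N(t)] = lambda * t
E[N(t)] = 0.026 * 1542
E[N(t)] = 40.092

40.092


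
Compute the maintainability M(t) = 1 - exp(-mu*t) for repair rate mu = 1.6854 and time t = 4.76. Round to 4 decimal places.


mu = 1.6854, t = 4.76
mu * t = 1.6854 * 4.76 = 8.0225
exp(-8.0225) = 0.0003
M(t) = 1 - 0.0003
M(t) = 0.9997

0.9997


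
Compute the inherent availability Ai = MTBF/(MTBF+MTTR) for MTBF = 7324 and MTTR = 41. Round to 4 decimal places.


MTBF = 7324
MTTR = 41
MTBF + MTTR = 7365
Ai = 7324 / 7365
Ai = 0.9944

0.9944


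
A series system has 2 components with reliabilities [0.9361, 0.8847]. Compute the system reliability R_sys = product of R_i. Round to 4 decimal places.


Components: [0.9361, 0.8847]
After component 1 (R=0.9361): product = 0.9361
After component 2 (R=0.8847): product = 0.8282
R_sys = 0.8282

0.8282


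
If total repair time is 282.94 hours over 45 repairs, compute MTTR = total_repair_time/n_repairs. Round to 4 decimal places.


total_repair_time = 282.94
n_repairs = 45
MTTR = 282.94 / 45
MTTR = 6.2876

6.2876


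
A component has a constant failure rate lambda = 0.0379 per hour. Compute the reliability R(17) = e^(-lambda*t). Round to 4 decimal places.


lambda = 0.0379
t = 17
lambda * t = 0.6443
R(t) = e^(-0.6443)
R(t) = 0.525

0.525


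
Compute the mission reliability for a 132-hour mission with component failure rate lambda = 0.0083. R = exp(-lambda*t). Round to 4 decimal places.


lambda = 0.0083
mission_time = 132
lambda * t = 0.0083 * 132 = 1.0956
R = exp(-1.0956)
R = 0.3343

0.3343


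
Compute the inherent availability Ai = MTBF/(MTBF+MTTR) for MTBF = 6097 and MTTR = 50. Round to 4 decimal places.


MTBF = 6097
MTTR = 50
MTBF + MTTR = 6147
Ai = 6097 / 6147
Ai = 0.9919

0.9919


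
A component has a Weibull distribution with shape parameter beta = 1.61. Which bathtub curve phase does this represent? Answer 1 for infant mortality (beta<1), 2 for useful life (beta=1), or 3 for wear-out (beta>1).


beta = 1.61
Compare beta to 1:
beta < 1 => infant mortality (phase 1)
beta = 1 => useful life (phase 2)
beta > 1 => wear-out (phase 3)
Since beta = 1.61, this is wear-out (increasing failure rate)
Phase = 3

3


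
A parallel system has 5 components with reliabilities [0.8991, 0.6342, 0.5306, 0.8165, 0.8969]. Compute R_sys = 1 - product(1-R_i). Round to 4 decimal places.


Components: [0.8991, 0.6342, 0.5306, 0.8165, 0.8969]
(1 - 0.8991) = 0.1009, running product = 0.1009
(1 - 0.6342) = 0.3658, running product = 0.0369
(1 - 0.5306) = 0.4694, running product = 0.0173
(1 - 0.8165) = 0.1835, running product = 0.0032
(1 - 0.8969) = 0.1031, running product = 0.0003
Product of (1-R_i) = 0.0003
R_sys = 1 - 0.0003 = 0.9997

0.9997


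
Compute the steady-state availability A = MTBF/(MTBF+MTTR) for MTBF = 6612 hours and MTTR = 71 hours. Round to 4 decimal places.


MTBF = 6612
MTTR = 71
MTBF + MTTR = 6683
A = 6612 / 6683
A = 0.9894

0.9894


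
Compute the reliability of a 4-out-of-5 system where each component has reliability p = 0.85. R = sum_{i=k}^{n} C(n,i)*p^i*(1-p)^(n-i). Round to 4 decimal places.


k = 4, n = 5, p = 0.85
i=4: C(5,4)=5 * 0.85^4 * 0.15^1 = 0.3915
i=5: C(5,5)=1 * 0.85^5 * 0.15^0 = 0.4437
R = sum of terms = 0.8352

0.8352


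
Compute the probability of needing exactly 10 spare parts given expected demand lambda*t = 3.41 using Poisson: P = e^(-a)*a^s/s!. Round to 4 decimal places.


a = 3.41, s = 10
e^(-a) = e^(-3.41) = 0.033
a^s = 3.41^10 = 212590.4689
s! = 3628800
P = 0.033 * 212590.4689 / 3628800
P = 0.0019

0.0019


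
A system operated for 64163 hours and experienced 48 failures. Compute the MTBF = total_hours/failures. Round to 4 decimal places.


total_hours = 64163
failures = 48
MTBF = 64163 / 48
MTBF = 1336.7292

1336.7292


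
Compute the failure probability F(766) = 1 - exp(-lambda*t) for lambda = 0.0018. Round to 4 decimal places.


lambda = 0.0018, t = 766
lambda * t = 1.3788
exp(-1.3788) = 0.2519
F(t) = 1 - 0.2519
F(t) = 0.7481

0.7481


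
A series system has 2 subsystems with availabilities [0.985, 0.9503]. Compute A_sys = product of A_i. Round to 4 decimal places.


Subsystems: [0.985, 0.9503]
After subsystem 1 (A=0.985): product = 0.985
After subsystem 2 (A=0.9503): product = 0.936
A_sys = 0.936

0.936


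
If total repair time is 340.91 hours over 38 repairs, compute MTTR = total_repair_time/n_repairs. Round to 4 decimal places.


total_repair_time = 340.91
n_repairs = 38
MTTR = 340.91 / 38
MTTR = 8.9713

8.9713


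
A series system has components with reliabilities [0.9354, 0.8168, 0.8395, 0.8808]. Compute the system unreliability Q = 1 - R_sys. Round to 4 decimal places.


Components: [0.9354, 0.8168, 0.8395, 0.8808]
After component 1: product = 0.9354
After component 2: product = 0.764
After component 3: product = 0.6414
After component 4: product = 0.565
R_sys = 0.565
Q = 1 - 0.565 = 0.435

0.435


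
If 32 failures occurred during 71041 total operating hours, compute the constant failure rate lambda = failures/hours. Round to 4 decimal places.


failures = 32
total_hours = 71041
lambda = 32 / 71041
lambda = 0.0005

0.0005


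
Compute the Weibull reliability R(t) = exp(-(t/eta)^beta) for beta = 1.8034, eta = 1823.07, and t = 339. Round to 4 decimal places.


beta = 1.8034, eta = 1823.07, t = 339
t/eta = 339 / 1823.07 = 0.186
(t/eta)^beta = 0.186^1.8034 = 0.0481
R(t) = exp(-0.0481)
R(t) = 0.953

0.953


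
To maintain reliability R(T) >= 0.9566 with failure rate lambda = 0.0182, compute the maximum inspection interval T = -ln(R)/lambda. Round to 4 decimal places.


R_target = 0.9566
lambda = 0.0182
-ln(0.9566) = 0.0444
T = 0.0444 / 0.0182
T = 2.4379

2.4379


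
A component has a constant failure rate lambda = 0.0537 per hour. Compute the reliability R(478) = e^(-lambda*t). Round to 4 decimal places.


lambda = 0.0537
t = 478
lambda * t = 25.6686
R(t) = e^(-25.6686)
R(t) = 0.0

0.0


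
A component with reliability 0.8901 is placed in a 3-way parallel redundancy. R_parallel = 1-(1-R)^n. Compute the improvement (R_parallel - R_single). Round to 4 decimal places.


R_single = 0.8901, n = 3
1 - R_single = 0.1099
(1 - R_single)^n = 0.1099^3 = 0.0013
R_parallel = 1 - 0.0013 = 0.9987
Improvement = 0.9987 - 0.8901
Improvement = 0.1086

0.1086


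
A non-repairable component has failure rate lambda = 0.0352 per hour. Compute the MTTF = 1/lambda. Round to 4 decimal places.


lambda = 0.0352
MTTF = 1 / 0.0352
MTTF = 28.4091

28.4091


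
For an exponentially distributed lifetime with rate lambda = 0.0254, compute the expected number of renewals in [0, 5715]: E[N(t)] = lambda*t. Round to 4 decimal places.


lambda = 0.0254
t = 5715
E[N(t)] = lambda * t
E[N(t)] = 0.0254 * 5715
E[N(t)] = 145.161

145.161


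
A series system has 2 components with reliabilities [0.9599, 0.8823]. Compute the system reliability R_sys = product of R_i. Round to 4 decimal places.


Components: [0.9599, 0.8823]
After component 1 (R=0.9599): product = 0.9599
After component 2 (R=0.8823): product = 0.8469
R_sys = 0.8469

0.8469


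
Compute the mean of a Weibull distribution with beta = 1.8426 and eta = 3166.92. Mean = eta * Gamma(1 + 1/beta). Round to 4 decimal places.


beta = 1.8426, eta = 3166.92
1/beta = 0.5427
1 + 1/beta = 1.5427
Gamma(1.5427) = 0.8884
Mean = 3166.92 * 0.8884
Mean = 2813.3555

2813.3555


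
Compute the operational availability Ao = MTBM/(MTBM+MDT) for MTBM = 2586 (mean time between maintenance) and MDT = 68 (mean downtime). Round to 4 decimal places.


MTBM = 2586
MDT = 68
MTBM + MDT = 2654
Ao = 2586 / 2654
Ao = 0.9744

0.9744


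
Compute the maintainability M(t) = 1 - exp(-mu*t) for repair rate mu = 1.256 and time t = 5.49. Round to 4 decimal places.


mu = 1.256, t = 5.49
mu * t = 1.256 * 5.49 = 6.8954
exp(-6.8954) = 0.001
M(t) = 1 - 0.001
M(t) = 0.999

0.999


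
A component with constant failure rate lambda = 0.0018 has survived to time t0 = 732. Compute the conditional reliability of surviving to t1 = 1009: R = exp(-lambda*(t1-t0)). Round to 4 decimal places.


lambda = 0.0018
t0 = 732, t1 = 1009
t1 - t0 = 277
lambda * (t1-t0) = 0.0018 * 277 = 0.4986
R = exp(-0.4986)
R = 0.6074

0.6074


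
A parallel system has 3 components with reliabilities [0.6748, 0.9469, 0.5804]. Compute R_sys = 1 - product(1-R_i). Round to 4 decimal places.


Components: [0.6748, 0.9469, 0.5804]
(1 - 0.6748) = 0.3252, running product = 0.3252
(1 - 0.9469) = 0.0531, running product = 0.0173
(1 - 0.5804) = 0.4196, running product = 0.0072
Product of (1-R_i) = 0.0072
R_sys = 1 - 0.0072 = 0.9928

0.9928


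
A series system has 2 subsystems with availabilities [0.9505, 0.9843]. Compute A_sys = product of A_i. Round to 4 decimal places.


Subsystems: [0.9505, 0.9843]
After subsystem 1 (A=0.9505): product = 0.9505
After subsystem 2 (A=0.9843): product = 0.9356
A_sys = 0.9356

0.9356


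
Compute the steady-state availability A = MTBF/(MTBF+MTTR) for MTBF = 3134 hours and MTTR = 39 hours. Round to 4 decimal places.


MTBF = 3134
MTTR = 39
MTBF + MTTR = 3173
A = 3134 / 3173
A = 0.9877

0.9877


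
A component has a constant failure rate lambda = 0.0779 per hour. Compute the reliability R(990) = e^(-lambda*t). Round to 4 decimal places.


lambda = 0.0779
t = 990
lambda * t = 77.121
R(t) = e^(-77.121)
R(t) = 0.0

0.0


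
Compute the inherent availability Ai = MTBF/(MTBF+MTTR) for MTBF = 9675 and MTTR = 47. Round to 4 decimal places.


MTBF = 9675
MTTR = 47
MTBF + MTTR = 9722
Ai = 9675 / 9722
Ai = 0.9952

0.9952


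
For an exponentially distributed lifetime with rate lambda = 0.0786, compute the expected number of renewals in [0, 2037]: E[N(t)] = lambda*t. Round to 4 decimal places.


lambda = 0.0786
t = 2037
E[N(t)] = lambda * t
E[N(t)] = 0.0786 * 2037
E[N(t)] = 160.1082

160.1082


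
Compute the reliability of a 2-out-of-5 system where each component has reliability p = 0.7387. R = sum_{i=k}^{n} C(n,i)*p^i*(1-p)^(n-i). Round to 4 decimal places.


k = 2, n = 5, p = 0.7387
i=2: C(5,2)=10 * 0.7387^2 * 0.2613^3 = 0.0974
i=3: C(5,3)=10 * 0.7387^3 * 0.2613^2 = 0.2752
i=4: C(5,4)=5 * 0.7387^4 * 0.2613^1 = 0.389
i=5: C(5,5)=1 * 0.7387^5 * 0.2613^0 = 0.22
R = sum of terms = 0.9816

0.9816


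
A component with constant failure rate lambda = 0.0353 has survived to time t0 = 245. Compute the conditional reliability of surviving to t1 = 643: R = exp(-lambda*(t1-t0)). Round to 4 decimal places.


lambda = 0.0353
t0 = 245, t1 = 643
t1 - t0 = 398
lambda * (t1-t0) = 0.0353 * 398 = 14.0494
R = exp(-14.0494)
R = 0.0

0.0


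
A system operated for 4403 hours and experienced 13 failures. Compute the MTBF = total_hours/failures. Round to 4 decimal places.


total_hours = 4403
failures = 13
MTBF = 4403 / 13
MTBF = 338.6923

338.6923


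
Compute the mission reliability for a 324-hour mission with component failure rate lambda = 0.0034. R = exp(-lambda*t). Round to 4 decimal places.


lambda = 0.0034
mission_time = 324
lambda * t = 0.0034 * 324 = 1.1016
R = exp(-1.1016)
R = 0.3323

0.3323


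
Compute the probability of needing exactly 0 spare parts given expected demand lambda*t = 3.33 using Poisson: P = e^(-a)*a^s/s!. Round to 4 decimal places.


a = 3.33, s = 0
e^(-a) = e^(-3.33) = 0.0358
a^s = 3.33^0 = 1.0
s! = 1
P = 0.0358 * 1.0 / 1
P = 0.0358

0.0358


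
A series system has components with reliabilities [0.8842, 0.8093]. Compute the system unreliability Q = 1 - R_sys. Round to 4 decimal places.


Components: [0.8842, 0.8093]
After component 1: product = 0.8842
After component 2: product = 0.7156
R_sys = 0.7156
Q = 1 - 0.7156 = 0.2844

0.2844


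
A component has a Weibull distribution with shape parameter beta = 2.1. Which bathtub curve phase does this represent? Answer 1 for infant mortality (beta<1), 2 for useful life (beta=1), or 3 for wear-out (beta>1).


beta = 2.1
Compare beta to 1:
beta < 1 => infant mortality (phase 1)
beta = 1 => useful life (phase 2)
beta > 1 => wear-out (phase 3)
Since beta = 2.1, this is wear-out (increasing failure rate)
Phase = 3

3


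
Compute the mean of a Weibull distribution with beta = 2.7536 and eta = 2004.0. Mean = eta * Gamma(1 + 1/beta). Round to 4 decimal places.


beta = 2.7536, eta = 2004.0
1/beta = 0.3632
1 + 1/beta = 1.3632
Gamma(1.3632) = 0.8899
Mean = 2004.0 * 0.8899
Mean = 1783.3574

1783.3574


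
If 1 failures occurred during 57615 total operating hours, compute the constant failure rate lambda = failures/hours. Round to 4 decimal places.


failures = 1
total_hours = 57615
lambda = 1 / 57615
lambda = 0.0

0.0


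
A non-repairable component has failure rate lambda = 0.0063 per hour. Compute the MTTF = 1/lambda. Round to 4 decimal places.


lambda = 0.0063
MTTF = 1 / 0.0063
MTTF = 158.7302

158.7302


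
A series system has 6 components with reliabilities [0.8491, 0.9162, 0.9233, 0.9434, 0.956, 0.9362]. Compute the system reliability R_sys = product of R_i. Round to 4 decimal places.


Components: [0.8491, 0.9162, 0.9233, 0.9434, 0.956, 0.9362]
After component 1 (R=0.8491): product = 0.8491
After component 2 (R=0.9162): product = 0.7779
After component 3 (R=0.9233): product = 0.7183
After component 4 (R=0.9434): product = 0.6776
After component 5 (R=0.956): product = 0.6478
After component 6 (R=0.9362): product = 0.6065
R_sys = 0.6065

0.6065


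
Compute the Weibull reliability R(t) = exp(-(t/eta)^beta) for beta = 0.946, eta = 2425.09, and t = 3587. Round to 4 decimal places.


beta = 0.946, eta = 2425.09, t = 3587
t/eta = 3587 / 2425.09 = 1.4791
(t/eta)^beta = 1.4791^0.946 = 1.4482
R(t) = exp(-1.4482)
R(t) = 0.235

0.235


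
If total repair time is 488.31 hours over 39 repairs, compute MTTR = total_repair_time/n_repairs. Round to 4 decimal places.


total_repair_time = 488.31
n_repairs = 39
MTTR = 488.31 / 39
MTTR = 12.5208

12.5208


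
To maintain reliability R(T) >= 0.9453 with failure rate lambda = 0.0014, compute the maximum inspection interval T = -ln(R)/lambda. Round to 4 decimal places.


R_target = 0.9453
lambda = 0.0014
-ln(0.9453) = 0.0563
T = 0.0563 / 0.0014
T = 40.1807

40.1807


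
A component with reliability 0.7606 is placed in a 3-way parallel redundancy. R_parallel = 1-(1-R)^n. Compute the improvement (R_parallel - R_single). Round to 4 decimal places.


R_single = 0.7606, n = 3
1 - R_single = 0.2394
(1 - R_single)^n = 0.2394^3 = 0.0137
R_parallel = 1 - 0.0137 = 0.9863
Improvement = 0.9863 - 0.7606
Improvement = 0.2257

0.2257


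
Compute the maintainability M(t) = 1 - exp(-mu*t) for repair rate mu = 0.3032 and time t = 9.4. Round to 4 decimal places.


mu = 0.3032, t = 9.4
mu * t = 0.3032 * 9.4 = 2.8501
exp(-2.8501) = 0.0578
M(t) = 1 - 0.0578
M(t) = 0.9422

0.9422


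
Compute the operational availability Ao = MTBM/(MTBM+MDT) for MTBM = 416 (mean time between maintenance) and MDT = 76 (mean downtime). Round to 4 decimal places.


MTBM = 416
MDT = 76
MTBM + MDT = 492
Ao = 416 / 492
Ao = 0.8455

0.8455


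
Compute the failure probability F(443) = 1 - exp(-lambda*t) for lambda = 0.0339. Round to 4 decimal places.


lambda = 0.0339, t = 443
lambda * t = 15.0177
exp(-15.0177) = 0.0
F(t) = 1 - 0.0
F(t) = 1.0

1.0


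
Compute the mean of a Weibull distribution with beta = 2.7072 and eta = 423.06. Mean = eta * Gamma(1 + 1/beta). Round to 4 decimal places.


beta = 2.7072, eta = 423.06
1/beta = 0.3694
1 + 1/beta = 1.3694
Gamma(1.3694) = 0.8894
Mean = 423.06 * 0.8894
Mean = 376.2545

376.2545


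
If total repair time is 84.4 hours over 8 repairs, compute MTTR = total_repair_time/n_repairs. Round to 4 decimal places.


total_repair_time = 84.4
n_repairs = 8
MTTR = 84.4 / 8
MTTR = 10.55

10.55


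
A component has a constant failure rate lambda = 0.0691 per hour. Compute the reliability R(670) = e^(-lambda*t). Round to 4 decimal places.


lambda = 0.0691
t = 670
lambda * t = 46.297
R(t) = e^(-46.297)
R(t) = 0.0

0.0


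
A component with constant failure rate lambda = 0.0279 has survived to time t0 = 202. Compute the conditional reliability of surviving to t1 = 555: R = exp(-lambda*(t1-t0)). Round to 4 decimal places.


lambda = 0.0279
t0 = 202, t1 = 555
t1 - t0 = 353
lambda * (t1-t0) = 0.0279 * 353 = 9.8487
R = exp(-9.8487)
R = 0.0001

0.0001


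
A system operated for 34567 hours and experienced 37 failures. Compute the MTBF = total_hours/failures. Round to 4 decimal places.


total_hours = 34567
failures = 37
MTBF = 34567 / 37
MTBF = 934.2432

934.2432


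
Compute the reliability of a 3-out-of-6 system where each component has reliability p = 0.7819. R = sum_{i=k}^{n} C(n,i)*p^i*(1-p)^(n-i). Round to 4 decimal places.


k = 3, n = 6, p = 0.7819
i=3: C(6,3)=20 * 0.7819^3 * 0.2181^3 = 0.0992
i=4: C(6,4)=15 * 0.7819^4 * 0.2181^2 = 0.2667
i=5: C(6,5)=6 * 0.7819^5 * 0.2181^1 = 0.3824
i=6: C(6,6)=1 * 0.7819^6 * 0.2181^0 = 0.2285
R = sum of terms = 0.9768

0.9768


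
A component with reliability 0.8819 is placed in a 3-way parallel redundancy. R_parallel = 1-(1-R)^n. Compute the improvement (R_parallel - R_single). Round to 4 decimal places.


R_single = 0.8819, n = 3
1 - R_single = 0.1181
(1 - R_single)^n = 0.1181^3 = 0.0016
R_parallel = 1 - 0.0016 = 0.9984
Improvement = 0.9984 - 0.8819
Improvement = 0.1165

0.1165


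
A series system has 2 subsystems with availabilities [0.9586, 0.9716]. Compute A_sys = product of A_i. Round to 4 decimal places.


Subsystems: [0.9586, 0.9716]
After subsystem 1 (A=0.9586): product = 0.9586
After subsystem 2 (A=0.9716): product = 0.9314
A_sys = 0.9314

0.9314


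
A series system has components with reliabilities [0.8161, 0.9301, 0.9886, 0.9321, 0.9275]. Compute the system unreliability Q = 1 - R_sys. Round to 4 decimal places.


Components: [0.8161, 0.9301, 0.9886, 0.9321, 0.9275]
After component 1: product = 0.8161
After component 2: product = 0.7591
After component 3: product = 0.7504
After component 4: product = 0.6994
After component 5: product = 0.6487
R_sys = 0.6487
Q = 1 - 0.6487 = 0.3513

0.3513


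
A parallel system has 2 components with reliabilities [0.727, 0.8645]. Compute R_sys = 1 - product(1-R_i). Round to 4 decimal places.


Components: [0.727, 0.8645]
(1 - 0.727) = 0.273, running product = 0.273
(1 - 0.8645) = 0.1355, running product = 0.037
Product of (1-R_i) = 0.037
R_sys = 1 - 0.037 = 0.963

0.963


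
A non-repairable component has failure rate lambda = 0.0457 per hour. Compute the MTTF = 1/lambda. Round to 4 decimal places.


lambda = 0.0457
MTTF = 1 / 0.0457
MTTF = 21.8818

21.8818


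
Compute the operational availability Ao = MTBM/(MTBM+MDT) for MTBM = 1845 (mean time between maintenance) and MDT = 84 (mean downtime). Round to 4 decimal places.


MTBM = 1845
MDT = 84
MTBM + MDT = 1929
Ao = 1845 / 1929
Ao = 0.9565

0.9565


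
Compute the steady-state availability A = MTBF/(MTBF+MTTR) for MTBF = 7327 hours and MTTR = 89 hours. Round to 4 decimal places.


MTBF = 7327
MTTR = 89
MTBF + MTTR = 7416
A = 7327 / 7416
A = 0.988

0.988


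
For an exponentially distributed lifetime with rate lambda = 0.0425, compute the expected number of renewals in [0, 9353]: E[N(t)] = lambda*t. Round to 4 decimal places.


lambda = 0.0425
t = 9353
E[N(t)] = lambda * t
E[N(t)] = 0.0425 * 9353
E[N(t)] = 397.5025

397.5025


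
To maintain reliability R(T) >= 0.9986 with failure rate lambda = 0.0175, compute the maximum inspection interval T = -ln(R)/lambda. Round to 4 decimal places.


R_target = 0.9986
lambda = 0.0175
-ln(0.9986) = 0.0014
T = 0.0014 / 0.0175
T = 0.0801

0.0801


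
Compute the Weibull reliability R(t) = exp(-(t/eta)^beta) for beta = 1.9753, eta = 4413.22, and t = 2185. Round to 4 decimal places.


beta = 1.9753, eta = 4413.22, t = 2185
t/eta = 2185 / 4413.22 = 0.4951
(t/eta)^beta = 0.4951^1.9753 = 0.2494
R(t) = exp(-0.2494)
R(t) = 0.7793

0.7793


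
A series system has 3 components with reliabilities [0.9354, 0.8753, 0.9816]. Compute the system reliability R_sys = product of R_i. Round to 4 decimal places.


Components: [0.9354, 0.8753, 0.9816]
After component 1 (R=0.9354): product = 0.9354
After component 2 (R=0.8753): product = 0.8188
After component 3 (R=0.9816): product = 0.8037
R_sys = 0.8037

0.8037


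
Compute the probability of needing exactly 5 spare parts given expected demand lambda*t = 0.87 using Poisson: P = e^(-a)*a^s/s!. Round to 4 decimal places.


a = 0.87, s = 5
e^(-a) = e^(-0.87) = 0.419
a^s = 0.87^5 = 0.4984
s! = 120
P = 0.419 * 0.4984 / 120
P = 0.0017

0.0017


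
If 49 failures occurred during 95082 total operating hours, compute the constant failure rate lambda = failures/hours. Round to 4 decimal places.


failures = 49
total_hours = 95082
lambda = 49 / 95082
lambda = 0.0005

0.0005


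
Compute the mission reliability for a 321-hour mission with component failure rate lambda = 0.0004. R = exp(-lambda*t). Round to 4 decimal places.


lambda = 0.0004
mission_time = 321
lambda * t = 0.0004 * 321 = 0.1284
R = exp(-0.1284)
R = 0.8795

0.8795


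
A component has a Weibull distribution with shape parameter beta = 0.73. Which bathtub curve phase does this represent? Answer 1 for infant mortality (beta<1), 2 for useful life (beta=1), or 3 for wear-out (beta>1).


beta = 0.73
Compare beta to 1:
beta < 1 => infant mortality (phase 1)
beta = 1 => useful life (phase 2)
beta > 1 => wear-out (phase 3)
Since beta = 0.73, this is infant mortality (decreasing failure rate)
Phase = 1

1


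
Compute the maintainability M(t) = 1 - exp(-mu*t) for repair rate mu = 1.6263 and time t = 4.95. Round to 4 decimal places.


mu = 1.6263, t = 4.95
mu * t = 1.6263 * 4.95 = 8.0502
exp(-8.0502) = 0.0003
M(t) = 1 - 0.0003
M(t) = 0.9997

0.9997


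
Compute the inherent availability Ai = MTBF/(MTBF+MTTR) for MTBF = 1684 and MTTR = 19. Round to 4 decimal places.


MTBF = 1684
MTTR = 19
MTBF + MTTR = 1703
Ai = 1684 / 1703
Ai = 0.9888

0.9888


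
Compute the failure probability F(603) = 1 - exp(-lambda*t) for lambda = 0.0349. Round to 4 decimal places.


lambda = 0.0349, t = 603
lambda * t = 21.0447
exp(-21.0447) = 0.0
F(t) = 1 - 0.0
F(t) = 1.0

1.0


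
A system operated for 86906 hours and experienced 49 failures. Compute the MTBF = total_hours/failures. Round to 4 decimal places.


total_hours = 86906
failures = 49
MTBF = 86906 / 49
MTBF = 1773.5918

1773.5918


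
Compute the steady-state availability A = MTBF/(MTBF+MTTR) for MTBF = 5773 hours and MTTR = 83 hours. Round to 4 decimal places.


MTBF = 5773
MTTR = 83
MTBF + MTTR = 5856
A = 5773 / 5856
A = 0.9858

0.9858


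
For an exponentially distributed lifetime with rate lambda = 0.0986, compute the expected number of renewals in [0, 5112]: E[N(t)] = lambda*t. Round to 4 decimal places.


lambda = 0.0986
t = 5112
E[N(t)] = lambda * t
E[N(t)] = 0.0986 * 5112
E[N(t)] = 504.0432

504.0432


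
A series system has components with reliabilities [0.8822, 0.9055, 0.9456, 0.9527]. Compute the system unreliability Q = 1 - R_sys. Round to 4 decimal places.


Components: [0.8822, 0.9055, 0.9456, 0.9527]
After component 1: product = 0.8822
After component 2: product = 0.7988
After component 3: product = 0.7554
After component 4: product = 0.7196
R_sys = 0.7196
Q = 1 - 0.7196 = 0.2804

0.2804


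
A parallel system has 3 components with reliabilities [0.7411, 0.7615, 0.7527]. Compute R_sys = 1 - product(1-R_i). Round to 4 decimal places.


Components: [0.7411, 0.7615, 0.7527]
(1 - 0.7411) = 0.2589, running product = 0.2589
(1 - 0.7615) = 0.2385, running product = 0.0617
(1 - 0.7527) = 0.2473, running product = 0.0153
Product of (1-R_i) = 0.0153
R_sys = 1 - 0.0153 = 0.9847

0.9847


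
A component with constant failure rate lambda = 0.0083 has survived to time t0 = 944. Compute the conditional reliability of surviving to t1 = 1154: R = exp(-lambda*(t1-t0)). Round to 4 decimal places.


lambda = 0.0083
t0 = 944, t1 = 1154
t1 - t0 = 210
lambda * (t1-t0) = 0.0083 * 210 = 1.743
R = exp(-1.743)
R = 0.175

0.175


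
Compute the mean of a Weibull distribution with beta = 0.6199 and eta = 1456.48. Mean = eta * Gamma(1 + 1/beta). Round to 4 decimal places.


beta = 0.6199, eta = 1456.48
1/beta = 1.6132
1 + 1/beta = 2.6132
Gamma(2.6132) = 1.4439
Mean = 1456.48 * 1.4439
Mean = 2102.9923

2102.9923


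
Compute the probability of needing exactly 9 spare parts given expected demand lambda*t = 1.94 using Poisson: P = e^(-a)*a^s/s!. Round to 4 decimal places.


a = 1.94, s = 9
e^(-a) = e^(-1.94) = 0.1437
a^s = 1.94^9 = 389.2383
s! = 362880
P = 0.1437 * 389.2383 / 362880
P = 0.0002

0.0002
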